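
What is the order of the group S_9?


|S_n| = n! (number of permutations of n symbols)
|S_9| = 9! = 362880

|S_9| = 362880


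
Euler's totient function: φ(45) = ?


Factor n: 45 = 3^2 × 5
φ(n) = n · ∏(1 - 1/p) over distinct primes p | n
φ(45) = 45 · (1 - 1/3) · (1 - 1/5) = 24

φ(45) = 24


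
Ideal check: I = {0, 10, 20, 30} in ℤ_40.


Check ideal conditions for I = {0, 10, 20, 30} in ℤ_40:
(1) I is an additive subgroup? Yes
(2) For r ∈ ℤ_40 and a ∈ I: r·a ∈ I? Yes

Yes, I is an ideal of ℤ_40


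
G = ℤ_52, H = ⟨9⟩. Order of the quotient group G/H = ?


|⟨9⟩| = n / gcd(9, 52) = 52 / 1 = 52
H is normal (ℤ_52 is abelian).
|G/H| = |G| / |H| = 52 / 52 = 1

|G/H| = 1


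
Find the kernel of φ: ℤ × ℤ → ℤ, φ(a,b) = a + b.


Kernel = preimage of identity
ker(φ) = {(a,b) ∈ ℤ² | a+b = 0} = {(a,-a) | a ∈ ℤ}

ker(φ) = {(a,-a) | a ∈ ℤ}


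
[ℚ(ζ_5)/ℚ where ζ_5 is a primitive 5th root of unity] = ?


[ℚ(ζ_n):ℚ] = deg Φ_n(x) = φ(n). Here φ(5) = 4

[ℚ(ζ_5)/ℚ where ζ_5 is a primitive 5th root of unity] = 4


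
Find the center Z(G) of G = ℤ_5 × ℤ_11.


Z(G) = {g ∈ G | gx = xg for all x ∈ G}
Direct product of abelian groups is abelian, so Z(G) = G

Z(ℤ_5 × ℤ_11) = ℤ_5 × ℤ_11


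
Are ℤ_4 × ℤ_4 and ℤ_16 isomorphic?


Comparing ℤ_4 × ℤ_4 and ℤ_16:
gcd(4,4) = 4 ≠ 1. Max element order in ℤ_4×ℤ_4 is lcm(4,4) = 4 < 16, so it has no element of order 16

No, ℤ_4 × ℤ_4 ≇ ℤ_16


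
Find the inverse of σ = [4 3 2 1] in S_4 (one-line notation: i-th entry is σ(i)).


To find σ⁻¹, swap domain and range:
σ(1) = 4 → σ⁻¹(4) = 1
σ(2) = 3 → σ⁻¹(3) = 2
σ(3) = 2 → σ⁻¹(2) = 3
σ(4) = 1 → σ⁻¹(1) = 4

σ⁻¹ = [4 3 2 1]


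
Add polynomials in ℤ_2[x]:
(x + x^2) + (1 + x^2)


Add coefficients mod 2:
x^0: 0 + 1 = 1 (mod 2)
x^1: 1 + 0 = 1 (mod 2)
x^2: 1 + 1 = 0 (mod 2)
Result: 1 + x

f + g = 1 + x


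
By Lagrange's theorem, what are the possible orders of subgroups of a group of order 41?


Lagrange's theorem: |H| divides |G|
|G| = 41
Divisors of 41: 1, 41

Possible subgroup orders: {1, 41}


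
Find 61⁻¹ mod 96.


Use the extended Euclidean algorithm to write 1 = 61·s + 96·t; then s mod 96 is the inverse.
Euclidean algorithm:
  61 = 0·96 + 61
  96 = 1·61 + 35
  61 = 1·35 + 26
  35 = 1·26 + 9
  26 = 2·9 + 8
  9 = 1·8 + 1
  8 = 8·1 + 0
gcd(61,96) = 1
Back-substitution gives: 61·(-11) + 96·(7) = 1
So 61⁻¹ ≡ -11 ≡ 85 (mod 96)
Check: 61 × 85 = 5185 ≡ 1 (mod 96) ✓

61⁻¹ ≡ 85 (mod 96)


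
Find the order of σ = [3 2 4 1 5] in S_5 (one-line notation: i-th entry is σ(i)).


Cycle decomposition: (1 3 4)
Cycle lengths: 3
Order = lcm(3) = 3

ord(σ) = 3


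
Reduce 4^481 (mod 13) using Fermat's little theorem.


Fermat's little theorem: if p is prime and gcd(a,p)=1, then a^(p-1) ≡ 1 (mod p)
p = 13 is prime, gcd(4,13) = 1
Reduce exponent: 481 mod 12 = 1
So 4^481 ≡ 4^1 (mod 13)
4^1 mod 13 = 4

4^481 ≡ 4 (mod 13)


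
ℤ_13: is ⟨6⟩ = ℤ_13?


g generates ℤ_n iff gcd(g, n) = 1
gcd(6, 13) = 1
Since gcd = 1, 6 is a generator.

Yes, 6 generates ℤ_13


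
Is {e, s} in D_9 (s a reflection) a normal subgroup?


H = {e, s} in D_9 (s a reflection)
r·s·r⁻¹ = sr⁻² ≠ s for n ≥ 3, so {e, s} is not closed under conjugation

No, not a normal subgroup


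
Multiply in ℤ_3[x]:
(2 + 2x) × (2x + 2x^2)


Expand and collect like terms; reduce coefficients mod 3:
x^0: 2·0 = 0 ≡ 0 (mod 3)
x^1: 2·2 + 2·0 = 4 ≡ 1 (mod 3)
x^2: 2·2 + 2·2 = 8 ≡ 2 (mod 3)
x^3: 2·2 = 4 ≡ 1 (mod 3)
Result: x + 2x^2 + x^3

f · g = x + 2x^2 + x^3


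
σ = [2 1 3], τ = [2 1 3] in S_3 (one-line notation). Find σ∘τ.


σ∘τ: apply τ first, then σ
1 →τ 2 →σ 1
2 →τ 1 →σ 2
3 →τ 3 →σ 3

σ∘τ = [1 2 3]


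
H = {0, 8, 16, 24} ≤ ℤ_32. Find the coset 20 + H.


20 + H = {20 + h (mod 32) : h ∈ H}
20+0=20, 20+8=28, 20+16=4, 20+24=12
20 + H = {4, 12, 20, 28} = 4 + H

20 + H = {4, 12, 20, 28}


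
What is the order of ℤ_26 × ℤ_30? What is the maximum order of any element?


|ℤ_26 × ℤ_30| = 26 × 30 = 780
Max element order = lcm(26,30) = 390
Cyclic? No (gcd=2)

|ℤ_26×ℤ_30| = 780, max element order = 390


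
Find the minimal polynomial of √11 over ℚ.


√11 satisfies x² - 11 = 0, irreducible over ℚ since 11 is squarefree

Minimal polynomial: x² - 11


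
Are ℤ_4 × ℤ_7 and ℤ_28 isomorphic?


Comparing ℤ_4 × ℤ_7 and ℤ_28:
gcd(4,7) = 1, so ℤ_4 × ℤ_7 ≅ ℤ_28 (CRT)

Yes, ℤ_4 × ℤ_7 ≅ ℤ_28


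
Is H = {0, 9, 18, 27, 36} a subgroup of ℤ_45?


Subgroup test for H = {0, 9, 18, 27, 36} in (ℤ_45, +):
(1) 0 ∈ H? Yes
(2) Closure: for all a,b ∈ H, (a+b) mod 45 ∈ H? Yes
(3) Inverses: for all a ∈ H, -a mod 45 ∈ H? Yes

Yes, H is a subgroup of ℤ_45


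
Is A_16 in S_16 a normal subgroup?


H = A_16 in S_16
A_16 has index 2 in S_16, and every subgroup of index 2 is normal

Yes, normal subgroup


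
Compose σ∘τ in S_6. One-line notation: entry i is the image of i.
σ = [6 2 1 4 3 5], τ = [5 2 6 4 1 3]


σ∘τ: apply τ first, then σ
1 →τ 5 →σ 3
2 →τ 2 →σ 2
3 →τ 6 →σ 5
4 →τ 4 →σ 4
5 →τ 1 →σ 6
6 →τ 3 →σ 1

σ∘τ = [3 2 5 4 6 1]


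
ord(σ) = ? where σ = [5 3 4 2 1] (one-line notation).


Cycle decomposition: (1 5) (2 3 4)
Cycle lengths: 2, 3
Order = lcm(2, 3) = 6

ord(σ) = 6


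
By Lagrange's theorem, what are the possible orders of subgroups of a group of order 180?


Lagrange's theorem: |H| divides |G|
|G| = 180
Divisors of 180: 1, 2, 3, 4, 5, 6, 9, 10, 12, 15, 18, 20, 30, 36, 45, 60, 90, 180

Possible subgroup orders: {1, 2, 3, 4, 5, 6, 9, 10, 12, 15, 18, 20, 30, 36, 45, 60, 90, 180}


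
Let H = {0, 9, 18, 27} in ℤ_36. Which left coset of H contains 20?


20 + H = {20 + h (mod 36) : h ∈ H}
20+0=20, 20+9=29, 20+18=2, 20+27=11
20 + H = {2, 11, 20, 29} = 2 + H

20 + H = {2, 11, 20, 29}


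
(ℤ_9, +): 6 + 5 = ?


Operation: addition mod 9
6 + 5 = (a + b) mod 9 with a = 6, b = 5

6 + 5 = 2


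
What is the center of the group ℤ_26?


Z(G) = {g ∈ G | gx = xg for all x ∈ G}
ℤ_26 is abelian, so Z(G) = G

Z(ℤ_26) = ℤ_26


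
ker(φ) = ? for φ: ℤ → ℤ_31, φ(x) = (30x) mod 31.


Kernel = preimage of identity
ker(φ) = {x ∈ ℤ : 30x ≡ 0 (mod 31)}. gcd(30,31) = 1, so 30x ≡ 0 (mod 31) ⟺ x ≡ 0 (mod 31/1 = 31). Hence ker(φ) = 31ℤ

ker(φ) = 31ℤ


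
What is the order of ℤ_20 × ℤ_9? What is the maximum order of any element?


|ℤ_20 × ℤ_9| = 20 × 9 = 180
Max element order = lcm(20,9) = 180
Cyclic? Yes (gcd=1)

|ℤ_20×ℤ_9| = 180, max element order = 180


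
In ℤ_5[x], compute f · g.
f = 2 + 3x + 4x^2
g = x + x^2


Expand and collect like terms; reduce coefficients mod 5:
x^0: 2·0 = 0 ≡ 0 (mod 5)
x^1: 2·1 + 3·0 = 2 ≡ 2 (mod 5)
x^2: 2·1 + 3·1 + 4·0 = 5 ≡ 0 (mod 5)
x^3: 3·1 + 4·1 = 7 ≡ 2 (mod 5)
x^4: 4·1 = 4 ≡ 4 (mod 5)
Result: 2x + 2x^3 + 4x^4

f · g = 2x + 2x^3 + 4x^4


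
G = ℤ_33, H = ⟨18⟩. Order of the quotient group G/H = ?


|⟨18⟩| = n / gcd(18, 33) = 33 / 3 = 11
H is normal (ℤ_33 is abelian).
|G/H| = |G| / |H| = 33 / 11 = 3

|G/H| = 3


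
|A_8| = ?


|A_n| = n!/2 (even permutations)
|A_8| = 8!/2 = 40320/2 = 20160

|A_8| = 20160


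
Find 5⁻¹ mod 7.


Use the extended Euclidean algorithm to write 1 = 5·s + 7·t; then s mod 7 is the inverse.
Euclidean algorithm:
  5 = 0·7 + 5
  7 = 1·5 + 2
  5 = 2·2 + 1
  2 = 2·1 + 0
gcd(5,7) = 1
Back-substitution gives: 5·(3) + 7·(-2) = 1
So 5⁻¹ ≡ 3 ≡ 3 (mod 7)
Check: 5 × 3 = 15 ≡ 1 (mod 7) ✓

5⁻¹ ≡ 3 (mod 7)


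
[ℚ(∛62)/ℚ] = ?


∛62 has minimal polynomial x³ - 62 (irreducible over ℚ since 62 is not a perfect cube)

[ℚ(∛62)/ℚ] = 3


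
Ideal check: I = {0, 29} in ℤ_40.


Check ideal conditions for I = {0, 29} in ℤ_40:
(1) I is an additive subgroup? No
(2) For r ∈ ℤ_40 and a ∈ I: r·a ∈ I? No  [counterexample: r=2, a=29, r·a mod 40 = 18 ∉ I]

No, I is not an ideal of ℤ_40


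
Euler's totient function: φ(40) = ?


Factor n: 40 = 2^3 × 5
φ(n) = n · ∏(1 - 1/p) over distinct primes p | n
φ(40) = 40 · (1 - 1/2) · (1 - 1/5) = 16

φ(40) = 16


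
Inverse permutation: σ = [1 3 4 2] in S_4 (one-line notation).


To find σ⁻¹, swap domain and range:
σ(1) = 1 → σ⁻¹(1) = 1
σ(2) = 3 → σ⁻¹(3) = 2
σ(3) = 4 → σ⁻¹(4) = 3
σ(4) = 2 → σ⁻¹(2) = 4

σ⁻¹ = [1 4 2 3]


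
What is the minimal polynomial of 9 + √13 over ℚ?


Let α = 9 + √13. Then α - 9 = √13, so (α - 9)² = 13, giving α² - 18α + 68 = 0. Degree 2 and α ∉ ℚ, so this is the minimal polynomial.

Minimal polynomial: x² - 18x + 68


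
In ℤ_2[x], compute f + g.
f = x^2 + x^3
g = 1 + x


Add coefficients mod 2:
x^0: 0 + 1 = 1 (mod 2)
x^1: 0 + 1 = 1 (mod 2)
x^2: 1 + 0 = 1 (mod 2)
x^3: 1 + 0 = 1 (mod 2)
Result: 1 + x + x^2 + x^3

f + g = 1 + x + x^2 + x^3


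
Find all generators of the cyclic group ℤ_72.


g generates ℤ_n iff gcd(g,n) = 1
Prime factors of 72: 2, 3
Generators are g ∈ {1,...,71} not divisible by any of these primes.
Generators: {1, 5, 7, 11, 13, 17, 19, 23, 25, 29, 31, 35, 37, 41, 43, 47, 49, 53, 55, 59, 61, 65, 67, 71}
Number of generators = φ(72) = 24

Generators of ℤ_72 = {1, 5, 7, 11, 13, 17, 19, 23, 25, 29, 31, 35, 37, 41, 43, 47, 49, 53, 55, 59, 61, 65, 67, 71}


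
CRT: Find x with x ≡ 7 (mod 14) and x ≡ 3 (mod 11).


m₁ = 14, m₂ = 11, gcd = 1, so CRT applies. M = m₁·m₂ = 154
Let M₁ = M/m₁ = 11, M₂ = M/m₂ = 14
Find y₁ ≡ M₁⁻¹ (mod m₁): 11⁻¹ ≡ 9 (mod 14)
Find y₂ ≡ M₂⁻¹ (mod m₂): 14⁻¹ ≡ 4 (mod 11)
x = a₁·M₁·y₁ + a₂·M₂·y₂ = 7·11·9 + 3·14·4 = 861
Reduce mod 154: x ≡ 91
Check: 91 mod 14 = 7 ✓, 91 mod 11 = 3 ✓

x ≡ 91 (mod 154)


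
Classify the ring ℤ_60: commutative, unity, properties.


ℤ_60 is a commutative ring with unity 1; 60 = 2×30 is composite, so 2·30 ≡ 0 gives zero divisors (not an integral domain)
Commutative: Yes
Integral domain: No
Has unity: Yes

ℤ_60: Commutative=Yes, Unity=Yes


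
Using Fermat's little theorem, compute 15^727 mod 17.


Fermat's little theorem: if p is prime and gcd(a,p)=1, then a^(p-1) ≡ 1 (mod p)
p = 17 is prime, gcd(15,17) = 1
Reduce exponent: 727 mod 16 = 7
So 15^727 ≡ 15^7 (mod 17)
15^7 mod 17 = 8

15^727 ≡ 8 (mod 17)


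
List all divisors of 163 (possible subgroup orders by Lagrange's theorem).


Lagrange's theorem: |H| divides |G|
|G| = 163
Divisors of 163: 1, 163

Possible subgroup orders: {1, 163}


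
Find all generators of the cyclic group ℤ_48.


g generates ℤ_n iff gcd(g,n) = 1
Prime factors of 48: 2, 3
Generators are g ∈ {1,...,47} not divisible by any of these primes.
Generators: {1, 5, 7, 11, 13, 17, 19, 23, 25, 29, 31, 35, 37, 41, 43, 47}
Number of generators = φ(48) = 16

Generators of ℤ_48 = {1, 5, 7, 11, 13, 17, 19, 23, 25, 29, 31, 35, 37, 41, 43, 47}


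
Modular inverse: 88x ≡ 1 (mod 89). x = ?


Use the extended Euclidean algorithm to write 1 = 88·s + 89·t; then s mod 89 is the inverse.
Euclidean algorithm:
  88 = 0·89 + 88
  89 = 1·88 + 1
  88 = 88·1 + 0
gcd(88,89) = 1
Back-substitution gives: 88·(-1) + 89·(1) = 1
So 88⁻¹ ≡ -1 ≡ 88 (mod 89)
Check: 88 × 88 = 7744 ≡ 1 (mod 89) ✓

88⁻¹ ≡ 88 (mod 89)


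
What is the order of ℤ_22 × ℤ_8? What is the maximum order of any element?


|ℤ_22 × ℤ_8| = 22 × 8 = 176
Max element order = lcm(22,8) = 88
Cyclic? No (gcd=2)

|ℤ_22×ℤ_8| = 176, max element order = 88


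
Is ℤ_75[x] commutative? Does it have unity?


ℤ_75 has zero divisors (3·25 ≡ 0), and these lift to constant zero divisors in ℤ_75[x]; so not an integral domain
Commutative: Yes
Integral domain: No
Has unity: Yes

ℤ_75[x]: Commutative=Yes, Unity=Yes


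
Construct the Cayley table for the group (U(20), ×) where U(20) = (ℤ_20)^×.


Elements: {1, 3, 7, 9, 11, 13, 17, 19}
Operation: multiplication mod 20
Entry (a, b) = (a × b) mod 20

Cayley table:
   |  1 |  3 |  7 |  9 | 11 | 13 | 17 | 19
 1 |  1 |  3 |  7 |  9 | 11 | 13 | 17 | 19
 3 |  3 |  9 |  1 |  7 | 13 | 19 | 11 | 17
 7 |  7 |  1 |  9 |  3 | 17 | 11 | 19 | 13
 9 |  9 |  7 |  3 |  1 | 19 | 17 | 13 | 11
11 | 11 | 13 | 17 | 19 |  1 |  3 |  7 |  9
13 | 13 | 19 | 11 | 17 |  3 |  9 |  1 |  7
17 | 17 | 11 | 19 | 13 |  7 |  1 |  9 |  3
19 | 19 | 17 | 13 | 11 |  9 |  7 |  3 |  1


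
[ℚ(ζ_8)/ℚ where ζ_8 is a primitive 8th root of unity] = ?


[ℚ(ζ_n):ℚ] = deg Φ_n(x) = φ(n). Here φ(8) = 4

[ℚ(ζ_8)/ℚ where ζ_8 is a primitive 8th root of unity] = 4


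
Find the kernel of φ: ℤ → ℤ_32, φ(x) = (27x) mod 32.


Kernel = preimage of identity
ker(φ) = {x ∈ ℤ : 27x ≡ 0 (mod 32)}. gcd(27,32) = 1, so 27x ≡ 0 (mod 32) ⟺ x ≡ 0 (mod 32/1 = 32). Hence ker(φ) = 32ℤ

ker(φ) = 32ℤ


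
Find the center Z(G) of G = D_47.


Z(G) = {g ∈ G | gx = xg for all x ∈ G}
For odd n, Z(D_n) = {e}: no nontrivial rotation commutes with all reflections

Z(D_47) = {e}


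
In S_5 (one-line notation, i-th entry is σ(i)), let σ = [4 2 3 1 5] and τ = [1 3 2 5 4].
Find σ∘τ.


σ∘τ: apply τ first, then σ
1 →τ 1 →σ 4
2 →τ 3 →σ 3
3 →τ 2 →σ 2
4 →τ 5 →σ 5
5 →τ 4 →σ 1

σ∘τ = [4 3 2 5 1]


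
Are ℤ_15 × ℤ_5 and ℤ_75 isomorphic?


Comparing ℤ_15 × ℤ_5 and ℤ_75:
gcd(15,5) = 5 ≠ 1. Max element order in ℤ_15×ℤ_5 is lcm(15,5) = 15 < 75, so it has no element of order 75

No, ℤ_15 × ℤ_5 ≇ ℤ_75


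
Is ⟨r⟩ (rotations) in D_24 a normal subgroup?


H = ⟨r⟩ (rotations) in D_24
The rotation subgroup ⟨r⟩ has index 2 in D_24, so it is normal

Yes, normal subgroup


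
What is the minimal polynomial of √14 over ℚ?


√14 satisfies x² - 14 = 0, irreducible over ℚ since 14 is squarefree

Minimal polynomial: x² - 14


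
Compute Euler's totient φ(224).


Factor n: 224 = 2^5 × 7
φ(n) = n · ∏(1 - 1/p) over distinct primes p | n
φ(224) = 224 · (1 - 1/2) · (1 - 1/7) = 96

φ(224) = 96


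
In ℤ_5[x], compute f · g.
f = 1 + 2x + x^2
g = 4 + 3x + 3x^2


Expand and collect like terms; reduce coefficients mod 5:
x^0: 1·4 = 4 ≡ 4 (mod 5)
x^1: 1·3 + 2·4 = 11 ≡ 1 (mod 5)
x^2: 1·3 + 2·3 + 1·4 = 13 ≡ 3 (mod 5)
x^3: 2·3 + 1·3 = 9 ≡ 4 (mod 5)
x^4: 1·3 = 3 ≡ 3 (mod 5)
Result: 4 + x + 3x^2 + 4x^3 + 3x^4

f · g = 4 + x + 3x^2 + 4x^3 + 3x^4


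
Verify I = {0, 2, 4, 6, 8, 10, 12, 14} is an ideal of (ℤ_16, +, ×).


Check ideal conditions for I = {0, 2, 4, 6, 8, 10, 12, 14} in ℤ_16:
(1) I is an additive subgroup? Yes
(2) For r ∈ ℤ_16 and a ∈ I: r·a ∈ I? Yes

Yes, I is an ideal of ℤ_16


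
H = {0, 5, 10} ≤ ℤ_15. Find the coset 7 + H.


7 + H = {7 + h (mod 15) : h ∈ H}
7+0=7, 7+5=12, 7+10=2
7 + H = {2, 7, 12} = 2 + H

7 + H = {2, 7, 12}


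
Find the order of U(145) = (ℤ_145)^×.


U(n) is the group of units mod n; |U(n)| = φ(n)
|U(145)| = φ(145) = 112

|U(145) = (ℤ_145)^×| = 112


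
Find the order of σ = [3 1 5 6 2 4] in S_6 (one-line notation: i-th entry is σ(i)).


Cycle decomposition: (1 3 5 2) (4 6)
Cycle lengths: 4, 2
Order = lcm(4, 2) = 4

ord(σ) = 4


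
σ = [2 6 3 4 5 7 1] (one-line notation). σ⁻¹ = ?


To find σ⁻¹, swap domain and range:
σ(1) = 2 → σ⁻¹(2) = 1
σ(2) = 6 → σ⁻¹(6) = 2
σ(3) = 3 → σ⁻¹(3) = 3
σ(4) = 4 → σ⁻¹(4) = 4
σ(5) = 5 → σ⁻¹(5) = 5
σ(6) = 7 → σ⁻¹(7) = 6
σ(7) = 1 → σ⁻¹(1) = 7

σ⁻¹ = [7 1 3 4 5 2 6]


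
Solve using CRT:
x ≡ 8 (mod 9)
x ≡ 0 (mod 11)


m₁ = 9, m₂ = 11, gcd = 1, so CRT applies. M = m₁·m₂ = 99
Let M₁ = M/m₁ = 11, M₂ = M/m₂ = 9
Find y₁ ≡ M₁⁻¹ (mod m₁): 11⁻¹ ≡ 5 (mod 9)
Find y₂ ≡ M₂⁻¹ (mod m₂): 9⁻¹ ≡ 5 (mod 11)
x = a₁·M₁·y₁ + a₂·M₂·y₂ = 8·11·5 + 0·9·5 = 440
Reduce mod 99: x ≡ 44
Check: 44 mod 9 = 8 ✓, 44 mod 11 = 0 ✓

x ≡ 44 (mod 99)


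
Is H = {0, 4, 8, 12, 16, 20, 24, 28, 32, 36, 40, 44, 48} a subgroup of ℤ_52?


Subgroup test for H = {0, 4, 8, 12, 16, 20, 24, 28, 32, 36, 40, 44, 48} in (ℤ_52, +):
(1) 0 ∈ H? Yes
(2) Closure: for all a,b ∈ H, (a+b) mod 52 ∈ H? Yes
(3) Inverses: for all a ∈ H, -a mod 52 ∈ H? Yes

Yes, H is a subgroup of ℤ_52


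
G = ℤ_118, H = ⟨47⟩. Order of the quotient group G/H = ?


|⟨47⟩| = n / gcd(47, 118) = 118 / 1 = 118
H is normal (ℤ_118 is abelian).
|G/H| = |G| / |H| = 118 / 118 = 1

|G/H| = 1


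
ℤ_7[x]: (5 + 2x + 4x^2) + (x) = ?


Add coefficients mod 7:
x^0: 5 + 0 = 5 (mod 7)
x^1: 2 + 1 = 3 (mod 7)
x^2: 4 + 0 = 4 (mod 7)
Result: 5 + 3x + 4x^2

f + g = 5 + 3x + 4x^2


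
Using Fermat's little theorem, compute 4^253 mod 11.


Fermat's little theorem: if p is prime and gcd(a,p)=1, then a^(p-1) ≡ 1 (mod p)
p = 11 is prime, gcd(4,11) = 1
Reduce exponent: 253 mod 10 = 3
So 4^253 ≡ 4^3 (mod 11)
4^3 mod 11 = 9

4^253 ≡ 9 (mod 11)


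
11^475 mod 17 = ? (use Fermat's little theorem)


Fermat's little theorem: if p is prime and gcd(a,p)=1, then a^(p-1) ≡ 1 (mod p)
p = 17 is prime, gcd(11,17) = 1
Reduce exponent: 475 mod 16 = 11
So 11^475 ≡ 11^11 (mod 17)
11^11 mod 17 = 12

11^475 ≡ 12 (mod 17)


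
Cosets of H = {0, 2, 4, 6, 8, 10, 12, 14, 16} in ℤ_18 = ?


H = {0, 2, 4, 6, 8, 10, 12, 14, 16}, |H| = 9
Number of cosets = |G|/|H| = 18/9 = 2
0 + H = {0, 2, 4, 6, 8, 10, 12, 14, 16}
1 + H = {1, 3, 5, 7, 9, 11, 13, 15, 17}

Cosets: 0+H={0,2,4,6,8,10,12,14,16}; 1+H={1,3,5,7,9,11,13,15,17}


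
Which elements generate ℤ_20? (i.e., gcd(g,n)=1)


g generates ℤ_n iff gcd(g,n) = 1
Prime factors of 20: 2, 5
Generators are g ∈ {1,...,19} not divisible by any of these primes.
Generators: {1, 3, 7, 9, 11, 13, 17, 19}
Number of generators = φ(20) = 8

Generators of ℤ_20 = {1, 3, 7, 9, 11, 13, 17, 19}


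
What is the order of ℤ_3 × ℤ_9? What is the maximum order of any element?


|ℤ_3 × ℤ_9| = 3 × 9 = 27
Max element order = lcm(3,9) = 9
Cyclic? No (gcd=3)

|ℤ_3×ℤ_9| = 27, max element order = 9


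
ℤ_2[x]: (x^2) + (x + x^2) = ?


Add coefficients mod 2:
x^0: 0 + 0 = 0 (mod 2)
x^1: 0 + 1 = 1 (mod 2)
x^2: 1 + 1 = 0 (mod 2)
Result: x

f + g = x


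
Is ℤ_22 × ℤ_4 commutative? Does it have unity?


Direct product ring; commutative with unity (1,1); but (1,0)·(0,1) = (0,0) gives zero divisors, so not an integral domain
Commutative: Yes
Integral domain: No
Has unity: Yes

ℤ_22 × ℤ_4: Commutative=Yes, Unity=Yes


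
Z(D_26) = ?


Z(G) = {g ∈ G | gx = xg for all x ∈ G}
For even n, Z(D_n) = {e, r^(n/2)}: the 180° rotation r^13 commutes with every reflection and rotation

Z(D_26) = {e, r^13}


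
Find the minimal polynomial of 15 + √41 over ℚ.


Let α = 15 + √41. Then α - 15 = √41, so (α - 15)² = 41, giving α² - 30α + 184 = 0. Degree 2 and α ∉ ℚ, so this is the minimal polynomial.

Minimal polynomial: x² - 30x + 184


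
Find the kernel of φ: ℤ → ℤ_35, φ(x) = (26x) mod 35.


Kernel = preimage of identity
ker(φ) = {x ∈ ℤ : 26x ≡ 0 (mod 35)}. gcd(26,35) = 1, so 26x ≡ 0 (mod 35) ⟺ x ≡ 0 (mod 35/1 = 35). Hence ker(φ) = 35ℤ

ker(φ) = 35ℤ


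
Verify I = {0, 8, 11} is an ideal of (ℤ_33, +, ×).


Check ideal conditions for I = {0, 8, 11} in ℤ_33:
(1) I is an additive subgroup? No
(2) For r ∈ ℤ_33 and a ∈ I: r·a ∈ I? No  [counterexample: r=2, a=8, r·a mod 33 = 16 ∉ I]

No, I is not an ideal of ℤ_33


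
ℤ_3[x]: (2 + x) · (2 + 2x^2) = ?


Expand and collect like terms; reduce coefficients mod 3:
x^0: 2·2 = 4 ≡ 1 (mod 3)
x^1: 2·0 + 1·2 = 2 ≡ 2 (mod 3)
x^2: 2·2 + 1·0 = 4 ≡ 1 (mod 3)
x^3: 1·2 = 2 ≡ 2 (mod 3)
Result: 1 + 2x + x^2 + 2x^3

f · g = 1 + 2x + x^2 + 2x^3


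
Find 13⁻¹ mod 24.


Use the extended Euclidean algorithm to write 1 = 13·s + 24·t; then s mod 24 is the inverse.
Euclidean algorithm:
  13 = 0·24 + 13
  24 = 1·13 + 11
  13 = 1·11 + 2
  11 = 5·2 + 1
  2 = 2·1 + 0
gcd(13,24) = 1
Back-substitution gives: 13·(-11) + 24·(6) = 1
So 13⁻¹ ≡ -11 ≡ 13 (mod 24)
Check: 13 × 13 = 169 ≡ 1 (mod 24) ✓

13⁻¹ ≡ 13 (mod 24)


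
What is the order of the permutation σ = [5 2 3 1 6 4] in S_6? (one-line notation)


Cycle decomposition: (1 5 6 4)
Cycle lengths: 4
Order = lcm(4) = 4

ord(σ) = 4


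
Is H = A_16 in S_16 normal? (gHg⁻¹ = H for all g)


H = A_16 in S_16
A_16 has index 2 in S_16, and every subgroup of index 2 is normal

Yes, normal subgroup


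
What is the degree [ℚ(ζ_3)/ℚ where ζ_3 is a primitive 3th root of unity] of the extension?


[ℚ(ζ_n):ℚ] = deg Φ_n(x) = φ(n). Here φ(3) = 2

[ℚ(ζ_3)/ℚ where ζ_3 is a primitive 3th root of unity] = 2


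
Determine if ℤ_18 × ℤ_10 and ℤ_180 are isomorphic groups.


Comparing ℤ_18 × ℤ_10 and ℤ_180:
gcd(18,10) = 2 ≠ 1. Max element order in ℤ_18×ℤ_10 is lcm(18,10) = 90 < 180, so it has no element of order 180

No, ℤ_18 × ℤ_10 ≇ ℤ_180


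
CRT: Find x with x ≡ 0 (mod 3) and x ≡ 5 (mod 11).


m₁ = 3, m₂ = 11, gcd = 1, so CRT applies. M = m₁·m₂ = 33
Let M₁ = M/m₁ = 11, M₂ = M/m₂ = 3
Find y₁ ≡ M₁⁻¹ (mod m₁): 11⁻¹ ≡ 2 (mod 3)
Find y₂ ≡ M₂⁻¹ (mod m₂): 3⁻¹ ≡ 4 (mod 11)
x = a₁·M₁·y₁ + a₂·M₂·y₂ = 0·11·2 + 5·3·4 = 60
Reduce mod 33: x ≡ 27
Check: 27 mod 3 = 0 ✓, 27 mod 11 = 5 ✓

x ≡ 27 (mod 33)


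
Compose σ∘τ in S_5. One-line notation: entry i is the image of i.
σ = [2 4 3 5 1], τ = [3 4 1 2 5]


σ∘τ: apply τ first, then σ
1 →τ 3 →σ 3
2 →τ 4 →σ 5
3 →τ 1 →σ 2
4 →τ 2 →σ 4
5 →τ 5 →σ 1

σ∘τ = [3 5 2 4 1]


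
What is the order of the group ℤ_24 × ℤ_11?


|A × B| = |A| · |B|
|ℤ_24 × ℤ_11| = 24 × 11 = 264

|ℤ_24 × ℤ_11| = 264


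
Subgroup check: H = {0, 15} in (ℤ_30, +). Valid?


Subgroup test for H = {0, 15} in (ℤ_30, +):
(1) 0 ∈ H? Yes
(2) Closure: for all a,b ∈ H, (a+b) mod 30 ∈ H? Yes
(3) Inverses: for all a ∈ H, -a mod 30 ∈ H? Yes

Yes, H is a subgroup of ℤ_30


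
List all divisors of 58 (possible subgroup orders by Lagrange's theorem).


Lagrange's theorem: |H| divides |G|
|G| = 58
Divisors of 58: 1, 2, 29, 58

Possible subgroup orders: {1, 2, 29, 58}


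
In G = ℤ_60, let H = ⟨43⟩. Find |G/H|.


|⟨43⟩| = n / gcd(43, 60) = 60 / 1 = 60
H is normal (ℤ_60 is abelian).
|G/H| = |G| / |H| = 60 / 60 = 1

|G/H| = 1


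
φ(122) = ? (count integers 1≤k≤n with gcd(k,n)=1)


Factor n: 122 = 2 × 61
φ(n) = n · ∏(1 - 1/p) over distinct primes p | n
φ(122) = 122 · (1 - 1/2) · (1 - 1/61) = 60

φ(122) = 60


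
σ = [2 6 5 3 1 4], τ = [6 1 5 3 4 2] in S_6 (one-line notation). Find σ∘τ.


σ∘τ: apply τ first, then σ
1 →τ 6 →σ 4
2 →τ 1 →σ 2
3 →τ 5 →σ 1
4 →τ 3 →σ 5
5 →τ 4 →σ 3
6 →τ 2 →σ 6

σ∘τ = [4 2 1 5 3 6]


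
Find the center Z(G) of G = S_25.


Z(G) = {g ∈ G | gx = xg for all x ∈ G}
S_n is non-abelian for n ≥ 3; Z(S_25) is trivial

Z(S_25) = {e}


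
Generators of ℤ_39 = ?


g generates ℤ_n iff gcd(g,n) = 1
Prime factors of 39: 3, 13
Generators are g ∈ {1,...,38} not divisible by any of these primes.
Generators: {1, 2, 4, 5, 7, 8, 10, 11, 14, 16, 17, 19, 20, 22, 23, 25, 28, 29, 31, 32, 34, 35, 37, 38}
Number of generators = φ(39) = 24

Generators of ℤ_39 = {1, 2, 4, 5, 7, 8, 10, 11, 14, 16, 17, 19, 20, 22, 23, 25, 28, 29, 31, 32, 34, 35, 37, 38}


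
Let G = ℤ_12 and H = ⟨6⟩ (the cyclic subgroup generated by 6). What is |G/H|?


|⟨6⟩| = n / gcd(6, 12) = 12 / 6 = 2
H is normal (ℤ_12 is abelian).
|G/H| = |G| / |H| = 12 / 2 = 6

|G/H| = 6


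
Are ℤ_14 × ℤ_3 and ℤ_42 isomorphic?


Comparing ℤ_14 × ℤ_3 and ℤ_42:
gcd(14,3) = 1, so ℤ_14 × ℤ_3 ≅ ℤ_42 (CRT)

Yes, ℤ_14 × ℤ_3 ≅ ℤ_42


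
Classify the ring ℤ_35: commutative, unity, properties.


ℤ_35 is a commutative ring with unity 1; 35 = 5×7 is composite, so 5·7 ≡ 0 gives zero divisors (not an integral domain)
Commutative: Yes
Integral domain: No
Has unity: Yes

ℤ_35: Commutative=Yes, Unity=Yes


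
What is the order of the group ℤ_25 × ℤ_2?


|A × B| = |A| · |B|
|ℤ_25 × ℤ_2| = 25 × 2 = 50

|ℤ_25 × ℤ_2| = 50


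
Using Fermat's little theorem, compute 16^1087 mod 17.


Fermat's little theorem: if p is prime and gcd(a,p)=1, then a^(p-1) ≡ 1 (mod p)
p = 17 is prime, gcd(16,17) = 1
Reduce exponent: 1087 mod 16 = 15
So 16^1087 ≡ 16^15 (mod 17)
16^15 mod 17 = 16

16^1087 ≡ 16 (mod 17)


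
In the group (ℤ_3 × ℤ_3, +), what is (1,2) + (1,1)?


Operation: componentwise addition mod (3, 3)
(1,2) + (1,1) = ((a₁+b₁) mod 3, (a₂+b₂) mod 3) with a = (1,2), b = (1,1)

(1,2) + (1,1) = (2,0)


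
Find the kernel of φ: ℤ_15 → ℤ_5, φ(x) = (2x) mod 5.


Kernel = preimage of identity
ker(φ) = {x ∈ ℤ_15 : 2x ≡ 0 (mod 5)}. Since 5 | 15, φ is well-defined. The kernel is the cyclic subgroup ⟨5⟩ of ℤ_15 (order 3), i.e. {0, 5, 10}

ker(φ) = {0, 5, 10}


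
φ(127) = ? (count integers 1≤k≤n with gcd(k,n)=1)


Factor n: 127 = 127
φ(n) = n · ∏(1 - 1/p) over distinct primes p | n
φ(127) = 127 · (1 - 1/127) = 126

φ(127) = 126


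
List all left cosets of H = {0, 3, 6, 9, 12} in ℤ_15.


H = {0, 3, 6, 9, 12}, |H| = 5
Number of cosets = |G|/|H| = 15/5 = 3
0 + H = {0, 3, 6, 9, 12}
1 + H = {1, 4, 7, 10, 13}
2 + H = {2, 5, 8, 11, 14}

Cosets: 0+H={0,3,6,9,12}; 1+H={1,4,7,10,13}; 2+H={2,5,8,11,14}


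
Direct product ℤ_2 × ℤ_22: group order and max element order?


|ℤ_2 × ℤ_22| = 2 × 22 = 44
Max element order = lcm(2,22) = 22
Cyclic? No (gcd=2)

|ℤ_2×ℤ_22| = 44, max element order = 22


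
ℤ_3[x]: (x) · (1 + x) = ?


Expand and collect like terms; reduce coefficients mod 3:
x^0: 0·1 = 0 ≡ 0 (mod 3)
x^1: 0·1 + 1·1 = 1 ≡ 1 (mod 3)
x^2: 1·1 = 1 ≡ 1 (mod 3)
Result: x + x^2

f · g = x + x^2


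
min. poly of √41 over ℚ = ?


√41 satisfies x² - 41 = 0, irreducible over ℚ since 41 is squarefree

Minimal polynomial: x² - 41


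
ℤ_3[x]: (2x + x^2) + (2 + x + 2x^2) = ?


Add coefficients mod 3:
x^0: 0 + 2 = 2 (mod 3)
x^1: 2 + 1 = 0 (mod 3)
x^2: 1 + 2 = 0 (mod 3)
Result: 2

f + g = 2


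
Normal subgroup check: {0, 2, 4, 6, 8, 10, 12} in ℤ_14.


H = {0, 2, 4, 6, 8, 10, 12} in ℤ_14
ℤ_14 is abelian; every subgroup of an abelian group is normal

Yes, normal subgroup


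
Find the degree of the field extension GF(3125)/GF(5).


GF(3125) = GF(5^5), so the extension degree is 5

[GF(3125)/GF(5)] = 5


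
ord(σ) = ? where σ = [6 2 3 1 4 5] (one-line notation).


Cycle decomposition: (1 6 5 4)
Cycle lengths: 4
Order = lcm(4) = 4

ord(σ) = 4


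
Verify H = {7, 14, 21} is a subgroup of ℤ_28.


Subgroup test for H = {7, 14, 21} in (ℤ_28, +):
(1) 0 ∈ H? No
(2) Closure: for all a,b ∈ H, (a+b) mod 28 ∈ H? No  [counterexample: 7 + 21 = 0 ∉ H]
(3) Inverses: for all a ∈ H, -a mod 28 ∈ H? Yes

No, H is not a subgroup of ℤ_28


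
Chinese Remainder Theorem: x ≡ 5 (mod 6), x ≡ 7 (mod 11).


m₁ = 6, m₂ = 11, gcd = 1, so CRT applies. M = m₁·m₂ = 66
Let M₁ = M/m₁ = 11, M₂ = M/m₂ = 6
Find y₁ ≡ M₁⁻¹ (mod m₁): 11⁻¹ ≡ 5 (mod 6)
Find y₂ ≡ M₂⁻¹ (mod m₂): 6⁻¹ ≡ 2 (mod 11)
x = a₁·M₁·y₁ + a₂·M₂·y₂ = 5·11·5 + 7·6·2 = 359
Reduce mod 66: x ≡ 29
Check: 29 mod 6 = 5 ✓, 29 mod 11 = 7 ✓

x ≡ 29 (mod 66)


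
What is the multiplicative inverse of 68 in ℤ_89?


Use the extended Euclidean algorithm to write 1 = 68·s + 89·t; then s mod 89 is the inverse.
Euclidean algorithm:
  68 = 0·89 + 68
  89 = 1·68 + 21
  68 = 3·21 + 5
  21 = 4·5 + 1
  5 = 5·1 + 0
gcd(68,89) = 1
Back-substitution gives: 68·(-17) + 89·(13) = 1
So 68⁻¹ ≡ -17 ≡ 72 (mod 89)
Check: 68 × 72 = 4896 ≡ 1 (mod 89) ✓

68⁻¹ ≡ 72 (mod 89)


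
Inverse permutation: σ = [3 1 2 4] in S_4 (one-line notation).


To find σ⁻¹, swap domain and range:
σ(1) = 3 → σ⁻¹(3) = 1
σ(2) = 1 → σ⁻¹(1) = 2
σ(3) = 2 → σ⁻¹(2) = 3
σ(4) = 4 → σ⁻¹(4) = 4

σ⁻¹ = [2 3 1 4]


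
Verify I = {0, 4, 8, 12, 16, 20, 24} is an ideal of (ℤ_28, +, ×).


Check ideal conditions for I = {0, 4, 8, 12, 16, 20, 24} in ℤ_28:
(1) I is an additive subgroup? Yes
(2) For r ∈ ℤ_28 and a ∈ I: r·a ∈ I? Yes

Yes, I is an ideal of ℤ_28


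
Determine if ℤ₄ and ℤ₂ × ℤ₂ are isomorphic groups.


Comparing ℤ₄ and ℤ₂ × ℤ₂:
ℤ₄ has an element of order 4; ℤ₂×ℤ₂ has exponent 2

No, ℤ₄ ≇ ℤ₂ × ℤ₂


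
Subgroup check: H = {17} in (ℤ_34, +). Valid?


Subgroup test for H = {17} in (ℤ_34, +):
(1) 0 ∈ H? No
(2) Closure: for all a,b ∈ H, (a+b) mod 34 ∈ H? No  [counterexample: 17 + 17 = 0 ∉ H]
(3) Inverses: for all a ∈ H, -a mod 34 ∈ H? Yes

No, H is not a subgroup of ℤ_34


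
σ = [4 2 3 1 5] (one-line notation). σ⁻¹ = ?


To find σ⁻¹, swap domain and range:
σ(1) = 4 → σ⁻¹(4) = 1
σ(2) = 2 → σ⁻¹(2) = 2
σ(3) = 3 → σ⁻¹(3) = 3
σ(4) = 1 → σ⁻¹(1) = 4
σ(5) = 5 → σ⁻¹(5) = 5

σ⁻¹ = [4 2 3 1 5]


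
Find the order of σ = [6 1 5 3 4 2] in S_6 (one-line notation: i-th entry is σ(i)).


Cycle decomposition: (1 6 2) (3 5 4)
Cycle lengths: 3, 3
Order = lcm(3, 3) = 3

ord(σ) = 3


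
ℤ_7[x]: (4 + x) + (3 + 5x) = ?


Add coefficients mod 7:
x^0: 4 + 3 = 0 (mod 7)
x^1: 1 + 5 = 6 (mod 7)
Result: 6x

f + g = 6x


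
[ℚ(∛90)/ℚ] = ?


∛90 has minimal polynomial x³ - 90 (irreducible over ℚ since 90 is not a perfect cube)

[ℚ(∛90)/ℚ] = 3


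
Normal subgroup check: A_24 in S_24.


H = A_24 in S_24
A_24 has index 2 in S_24, and every subgroup of index 2 is normal

Yes, normal subgroup


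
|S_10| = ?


|S_n| = n! (number of permutations of n symbols)
|S_10| = 10! = 3628800

|S_10| = 3628800


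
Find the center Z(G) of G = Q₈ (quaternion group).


Z(G) = {g ∈ G | gx = xg for all x ∈ G}
In Q₈ = {±1, ±i, ±j, ±k}, only ±1 commute with every element

Z(Q₈ (quaternion group)) = {1, -1}


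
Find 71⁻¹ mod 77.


Use the extended Euclidean algorithm to write 1 = 71·s + 77·t; then s mod 77 is the inverse.
Euclidean algorithm:
  71 = 0·77 + 71
  77 = 1·71 + 6
  71 = 11·6 + 5
  6 = 1·5 + 1
  5 = 5·1 + 0
gcd(71,77) = 1
Back-substitution gives: 71·(-13) + 77·(12) = 1
So 71⁻¹ ≡ -13 ≡ 64 (mod 77)
Check: 71 × 64 = 4544 ≡ 1 (mod 77) ✓

71⁻¹ ≡ 64 (mod 77)


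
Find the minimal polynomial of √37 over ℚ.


√37 satisfies x² - 37 = 0, irreducible over ℚ since 37 is squarefree

Minimal polynomial: x² - 37


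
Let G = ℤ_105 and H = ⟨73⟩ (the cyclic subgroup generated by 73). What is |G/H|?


|⟨73⟩| = n / gcd(73, 105) = 105 / 1 = 105
H is normal (ℤ_105 is abelian).
|G/H| = |G| / |H| = 105 / 105 = 1

|G/H| = 1


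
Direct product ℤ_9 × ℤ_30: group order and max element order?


|ℤ_9 × ℤ_30| = 9 × 30 = 270
Max element order = lcm(9,30) = 90
Cyclic? No (gcd=3)

|ℤ_9×ℤ_30| = 270, max element order = 90


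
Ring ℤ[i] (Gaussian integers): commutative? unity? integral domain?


ℤ[i] is a commutative integral domain with unity 1 (in fact a Euclidean domain)
Commutative: Yes
Integral domain: Yes
Has unity: Yes

ℤ[i] (Gaussian integers): Commutative=Yes, Unity=Yes


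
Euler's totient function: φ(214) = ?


Factor n: 214 = 2 × 107
φ(n) = n · ∏(1 - 1/p) over distinct primes p | n
φ(214) = 214 · (1 - 1/2) · (1 - 1/107) = 106

φ(214) = 106


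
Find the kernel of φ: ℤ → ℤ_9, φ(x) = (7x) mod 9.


Kernel = preimage of identity
ker(φ) = {x ∈ ℤ : 7x ≡ 0 (mod 9)}. gcd(7,9) = 1, so 7x ≡ 0 (mod 9) ⟺ x ≡ 0 (mod 9/1 = 9). Hence ker(φ) = 9ℤ

ker(φ) = 9ℤ


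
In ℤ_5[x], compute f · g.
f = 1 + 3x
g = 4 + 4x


Expand and collect like terms; reduce coefficients mod 5:
x^0: 1·4 = 4 ≡ 4 (mod 5)
x^1: 1·4 + 3·4 = 16 ≡ 1 (mod 5)
x^2: 3·4 = 12 ≡ 2 (mod 5)
Result: 4 + x + 2x^2

f · g = 4 + x + 2x^2


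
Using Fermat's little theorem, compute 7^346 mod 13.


Fermat's little theorem: if p is prime and gcd(a,p)=1, then a^(p-1) ≡ 1 (mod p)
p = 13 is prime, gcd(7,13) = 1
Reduce exponent: 346 mod 12 = 10
So 7^346 ≡ 7^10 (mod 13)
7^10 mod 13 = 4

7^346 ≡ 4 (mod 13)


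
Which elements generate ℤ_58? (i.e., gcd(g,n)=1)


g generates ℤ_n iff gcd(g,n) = 1
Prime factors of 58: 2, 29
Generators are g ∈ {1,...,57} not divisible by any of these primes.
Generators: {1, 3, 5, 7, 9, 11, 13, 15, 17, 19, 21, 23, 25, 27, 31, 33, 35, 37, 39, 41, 43, 45, 47, 49, 51, 53, 55, 57}
Number of generators = φ(58) = 28

Generators of ℤ_58 = {1, 3, 5, 7, 9, 11, 13, 15, 17, 19, 21, 23, 25, 27, 31, 33, 35, 37, 39, 41, 43, 45, 47, 49, 51, 53, 55, 57}


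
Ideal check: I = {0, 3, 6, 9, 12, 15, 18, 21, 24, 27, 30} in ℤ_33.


Check ideal conditions for I = {0, 3, 6, 9, 12, 15, 18, 21, 24, 27, 30} in ℤ_33:
(1) I is an additive subgroup? Yes
(2) For r ∈ ℤ_33 and a ∈ I: r·a ∈ I? Yes

Yes, I is an ideal of ℤ_33


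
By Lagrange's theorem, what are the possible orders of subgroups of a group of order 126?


Lagrange's theorem: |H| divides |G|
|G| = 126
Divisors of 126: 1, 2, 3, 6, 7, 9, 14, 18, 21, 42, 63, 126

Possible subgroup orders: {1, 2, 3, 6, 7, 9, 14, 18, 21, 42, 63, 126}


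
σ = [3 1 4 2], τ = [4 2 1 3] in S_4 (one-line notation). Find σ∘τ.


σ∘τ: apply τ first, then σ
1 →τ 4 →σ 2
2 →τ 2 →σ 1
3 →τ 1 →σ 3
4 →τ 3 →σ 4

σ∘τ = [2 1 3 4]


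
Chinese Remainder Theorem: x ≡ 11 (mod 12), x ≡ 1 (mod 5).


m₁ = 12, m₂ = 5, gcd = 1, so CRT applies. M = m₁·m₂ = 60
Let M₁ = M/m₁ = 5, M₂ = M/m₂ = 12
Find y₁ ≡ M₁⁻¹ (mod m₁): 5⁻¹ ≡ 5 (mod 12)
Find y₂ ≡ M₂⁻¹ (mod m₂): 12⁻¹ ≡ 3 (mod 5)
x = a₁·M₁·y₁ + a₂·M₂·y₂ = 11·5·5 + 1·12·3 = 311
Reduce mod 60: x ≡ 11
Check: 11 mod 12 = 11 ✓, 11 mod 5 = 1 ✓

x ≡ 11 (mod 60)


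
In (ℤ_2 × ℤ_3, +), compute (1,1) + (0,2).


Operation: componentwise addition mod (2, 3)
(1,1) + (0,2) = ((a₁+b₁) mod 2, (a₂+b₂) mod 3) with a = (1,1), b = (0,2)

(1,1) + (0,2) = (1,0)


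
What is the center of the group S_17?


Z(G) = {g ∈ G | gx = xg for all x ∈ G}
S_n is non-abelian for n ≥ 3; Z(S_17) is trivial

Z(S_17) = {e}


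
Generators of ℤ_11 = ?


g generates ℤ_n iff gcd(g,n) = 1
Checking each g ∈ {1,...,10}:
gcd(1,11) = 1
gcd(2,11) = 1
gcd(3,11) = 1
gcd(4,11) = 1
gcd(5,11) = 1
gcd(6,11) = 1
gcd(7,11) = 1
gcd(8,11) = 1
gcd(9,11) = 1
gcd(10,11) = 1
Generators: {1, 2, 3, 4, 5, 6, 7, 8, 9, 10}
Number of generators = φ(11) = 10

Generators of ℤ_11 = {1, 2, 3, 4, 5, 6, 7, 8, 9, 10}


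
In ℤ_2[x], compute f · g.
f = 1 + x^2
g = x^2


Expand and collect like terms; reduce coefficients mod 2:
x^0: 1·0 = 0 ≡ 0 (mod 2)
x^1: 1·0 + 0·0 = 0 ≡ 0 (mod 2)
x^2: 1·1 + 0·0 + 1·0 = 1 ≡ 1 (mod 2)
x^3: 0·1 + 1·0 = 0 ≡ 0 (mod 2)
x^4: 1·1 = 1 ≡ 1 (mod 2)
Result: x^2 + x^4

f · g = x^2 + x^4


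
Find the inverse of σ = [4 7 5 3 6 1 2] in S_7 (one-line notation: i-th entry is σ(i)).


To find σ⁻¹, swap domain and range:
σ(1) = 4 → σ⁻¹(4) = 1
σ(2) = 7 → σ⁻¹(7) = 2
σ(3) = 5 → σ⁻¹(5) = 3
σ(4) = 3 → σ⁻¹(3) = 4
σ(5) = 6 → σ⁻¹(6) = 5
σ(6) = 1 → σ⁻¹(1) = 6
σ(7) = 2 → σ⁻¹(2) = 7

σ⁻¹ = [6 7 4 1 3 5 2]


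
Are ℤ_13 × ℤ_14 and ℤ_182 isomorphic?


Comparing ℤ_13 × ℤ_14 and ℤ_182:
gcd(13,14) = 1, so ℤ_13 × ℤ_14 ≅ ℤ_182 (CRT)

Yes, ℤ_13 × ℤ_14 ≅ ℤ_182


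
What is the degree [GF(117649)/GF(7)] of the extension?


GF(117649) = GF(7^6), so the extension degree is 6

[GF(117649)/GF(7)] = 6


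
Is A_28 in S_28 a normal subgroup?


H = A_28 in S_28
A_28 has index 2 in S_28, and every subgroup of index 2 is normal

Yes, normal subgroup


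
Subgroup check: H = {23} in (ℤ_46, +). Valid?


Subgroup test for H = {23} in (ℤ_46, +):
(1) 0 ∈ H? No
(2) Closure: for all a,b ∈ H, (a+b) mod 46 ∈ H? No  [counterexample: 23 + 23 = 0 ∉ H]
(3) Inverses: for all a ∈ H, -a mod 46 ∈ H? Yes

No, H is not a subgroup of ℤ_46


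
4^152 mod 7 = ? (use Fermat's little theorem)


Fermat's little theorem: if p is prime and gcd(a,p)=1, then a^(p-1) ≡ 1 (mod p)
p = 7 is prime, gcd(4,7) = 1
Reduce exponent: 152 mod 6 = 2
So 4^152 ≡ 4^2 (mod 7)
4^2 mod 7 = 2

4^152 ≡ 2 (mod 7)


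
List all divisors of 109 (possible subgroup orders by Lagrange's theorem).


Lagrange's theorem: |H| divides |G|
|G| = 109
Divisors of 109: 1, 109

Possible subgroup orders: {1, 109}


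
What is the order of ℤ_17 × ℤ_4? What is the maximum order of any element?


|ℤ_17 × ℤ_4| = 17 × 4 = 68
Max element order = lcm(17,4) = 68
Cyclic? Yes (gcd=1)

|ℤ_17×ℤ_4| = 68, max element order = 68


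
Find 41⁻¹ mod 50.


Use the extended Euclidean algorithm to write 1 = 41·s + 50·t; then s mod 50 is the inverse.
Euclidean algorithm:
  41 = 0·50 + 41
  50 = 1·41 + 9
  41 = 4·9 + 5
  9 = 1·5 + 4
  5 = 1·4 + 1
  4 = 4·1 + 0
gcd(41,50) = 1
Back-substitution gives: 41·(11) + 50·(-9) = 1
So 41⁻¹ ≡ 11 ≡ 11 (mod 50)
Check: 41 × 11 = 451 ≡ 1 (mod 50) ✓

41⁻¹ ≡ 11 (mod 50)


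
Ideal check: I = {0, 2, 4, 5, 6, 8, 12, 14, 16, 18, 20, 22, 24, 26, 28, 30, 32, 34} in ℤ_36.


Check ideal conditions for I = {0, 2, 4, 5, 6, 8, 12, 14, 16, 18, 20, 22, 24, 26, 28, 30, 32, 34} in ℤ_36:
(1) I is an additive subgroup? No
(2) For r ∈ ℤ_36 and a ∈ I: r·a ∈ I? No  [counterexample: r=2, a=5, r·a mod 36 = 10 ∉ I]

No, I is not an ideal of ℤ_36


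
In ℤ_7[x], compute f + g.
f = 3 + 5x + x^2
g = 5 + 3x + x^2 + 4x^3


Add coefficients mod 7:
x^0: 3 + 5 = 1 (mod 7)
x^1: 5 + 3 = 1 (mod 7)
x^2: 1 + 1 = 2 (mod 7)
x^3: 0 + 4 = 4 (mod 7)
Result: 1 + x + 2x^2 + 4x^3

f + g = 1 + x + 2x^2 + 4x^3


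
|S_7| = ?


|S_n| = n! (number of permutations of n symbols)
|S_7| = 7! = 5040

|S_7| = 5040


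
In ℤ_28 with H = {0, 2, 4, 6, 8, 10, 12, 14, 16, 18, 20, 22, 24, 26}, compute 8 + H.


8 + H = {8 + h (mod 28) : h ∈ H}
8+0=8, 8+2=10, 8+4=12, 8+6=14, 8+8=16, 8+10=18, 8+12=20, 8+14=22, 8+16=24, 8+18=26, 8+20=0, 8+22=2, 8+24=4, 8+26=6
8 + H = {0, 2, 4, 6, 8, 10, 12, 14, 16, 18, 20, 22, 24, 26} = 0 + H

8 + H = {0, 2, 4, 6, 8, 10, 12, 14, 16, 18, 20, 22, 24, 26}


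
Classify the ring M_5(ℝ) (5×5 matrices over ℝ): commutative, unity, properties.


Matrix multiplication is non-commutative for n ≥ 2; the identity matrix I is the unity; singular matrices give zero divisors, so not an integral domain
Commutative: No
Integral domain: No
Has unity: Yes

M_5(ℝ) (5×5 matrices over ℝ): Commutative=No, Unity=Yes


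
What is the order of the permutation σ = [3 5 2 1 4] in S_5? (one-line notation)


Cycle decomposition: (1 3 2 5 4)
Cycle lengths: 5
Order = lcm(5) = 5

ord(σ) = 5


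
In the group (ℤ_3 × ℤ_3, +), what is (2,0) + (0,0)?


Operation: componentwise addition mod (3, 3)
(2,0) + (0,0) = ((a₁+b₁) mod 3, (a₂+b₂) mod 3) with a = (2,0), b = (0,0)

(2,0) + (0,0) = (2,0)
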